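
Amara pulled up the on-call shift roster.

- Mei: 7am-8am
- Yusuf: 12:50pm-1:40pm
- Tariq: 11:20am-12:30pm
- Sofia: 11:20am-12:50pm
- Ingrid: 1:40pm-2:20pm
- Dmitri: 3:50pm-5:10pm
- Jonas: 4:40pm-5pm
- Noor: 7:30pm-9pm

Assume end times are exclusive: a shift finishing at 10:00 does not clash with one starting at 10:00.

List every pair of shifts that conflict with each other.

Sorted by start: Mei, Tariq, Sofia, Yusuf, Ingrid, Dmitri, Jonas, Noor.
Tariq starts after Mei ends — done with Mei.
Sofia starts before Tariq ends → Tariq and Sofia overlap.
Yusuf starts after Tariq ends — done with Tariq.
Yusuf starts exactly when Sofia ends (back-to-back, no overlap) — done with Sofia.
Ingrid starts exactly when Yusuf ends (back-to-back, no overlap) — done with Yusuf.
Dmitri starts after Ingrid ends — done with Ingrid.
Jonas starts before Dmitri ends → Dmitri and Jonas overlap.
Noor starts after Dmitri ends.
Noor starts after Jonas ends.

Dmitri & Jonas, Sofia & Tariq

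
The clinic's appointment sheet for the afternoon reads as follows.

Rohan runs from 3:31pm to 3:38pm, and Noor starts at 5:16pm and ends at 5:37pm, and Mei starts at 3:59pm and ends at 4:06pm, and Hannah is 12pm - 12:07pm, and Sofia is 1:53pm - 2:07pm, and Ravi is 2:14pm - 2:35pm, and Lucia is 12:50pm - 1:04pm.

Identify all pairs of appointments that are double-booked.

no overlapping pairs

Check each pair: they overlap iff neither finishes before the other starts.
Sorted by start: Hannah, Lucia, Sofia, Ravi, Rohan, Mei, Noor.
Lucia starts after Hannah ends, so nothing later overlaps Hannah either.
Sofia starts after Lucia ends, so nothing later overlaps Lucia either.
Ravi starts after Sofia ends, so nothing later overlaps Sofia either.
Rohan starts after Ravi ends, so nothing later overlaps Ravi either.
Mei starts after Rohan ends, so nothing later overlaps Rohan either.
Noor starts after Mei ends.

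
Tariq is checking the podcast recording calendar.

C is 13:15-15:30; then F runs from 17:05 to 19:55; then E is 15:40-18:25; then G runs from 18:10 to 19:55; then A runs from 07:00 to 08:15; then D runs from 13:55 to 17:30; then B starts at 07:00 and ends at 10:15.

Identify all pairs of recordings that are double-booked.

A & B, C & D, D & E, D & F, E & F, E & G, F & G

Sorted by start: A, B, C, D, E, F, G.
B starts before A ends → A and B overlap.
C starts after A ends, so nothing later overlaps A either.
C starts after B ends, so nothing later overlaps B either.
D starts before C ends → C and D overlap.
E starts after C ends, so nothing later overlaps C either.
E starts before D ends → D and E overlap.
F starts before D ends → D and F overlap.
G starts after D ends.
F starts before E ends → E and F overlap.
G starts before E ends → E and G overlap.
G starts before F ends → F and G overlap.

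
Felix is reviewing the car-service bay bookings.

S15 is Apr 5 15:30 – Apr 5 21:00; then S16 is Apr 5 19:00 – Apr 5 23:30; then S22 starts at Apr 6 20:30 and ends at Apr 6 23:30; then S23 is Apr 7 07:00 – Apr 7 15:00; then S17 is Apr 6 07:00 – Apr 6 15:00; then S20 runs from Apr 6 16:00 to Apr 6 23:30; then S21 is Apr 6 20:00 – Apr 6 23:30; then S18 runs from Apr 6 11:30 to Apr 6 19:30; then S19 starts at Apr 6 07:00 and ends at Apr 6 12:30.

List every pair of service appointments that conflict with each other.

Check each pair: they overlap iff neither finishes before the other starts.
Sorted by start: S15, S16, S17, S19, S18, S20, S21, S22, S23.
S16 starts before S15 ends → S15 and S16 overlap.
S17 starts after S15 ends, so nothing later overlaps S15 either.
S17 starts after S16 ends, so nothing later overlaps S16 either.
S19 starts before S17 ends → S17 and S19 overlap.
S18 starts before S17 ends → S17 and S18 overlap.
S20 starts after S17 ends, so nothing later overlaps S17 either.
S18 starts before S19 ends → S19 and S18 overlap.
S20 starts after S19 ends, so nothing later overlaps S19 either.
S20 starts before S18 ends → S18 and S20 overlap.
S21 starts after S18 ends, so nothing later overlaps S18 either.
S21 starts before S20 ends → S20 and S21 overlap.
S22 starts before S20 ends → S20 and S22 overlap.
S23 starts after S20 ends.
S22 starts before S21 ends → S21 and S22 overlap.
S23 starts after S21 ends.
S23 starts after S22 ends.

S15 & S16, S17 & S18, S17 & S19, S18 & S19, S18 & S20, S20 & S21, S20 & S22, S21 & S22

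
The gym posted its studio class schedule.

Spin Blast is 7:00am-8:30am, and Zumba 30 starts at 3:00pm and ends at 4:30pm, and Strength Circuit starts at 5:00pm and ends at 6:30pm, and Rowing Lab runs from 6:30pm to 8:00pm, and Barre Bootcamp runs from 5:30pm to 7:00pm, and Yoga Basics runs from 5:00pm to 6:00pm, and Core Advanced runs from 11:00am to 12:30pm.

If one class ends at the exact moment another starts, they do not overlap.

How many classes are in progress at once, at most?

3

Sweep the timeline, counting +1 at each start and −1 at each end (ends before starts at a tie):
7:00am start Spin Blast → 1
8:30am end Spin Blast → 0
11:00am start Core Advanced → 1
12:30pm end Core Advanced → 0
3:00pm start Zumba 30 → 1
4:30pm end Zumba 30 → 0
5:00pm start Strength Circuit → 1
5:00pm start Yoga Basics → 2
5:30pm start Barre Bootcamp → 3
6:00pm end Yoga Basics → 2
6:30pm end Strength Circuit → 1
6:30pm start Rowing Lab → 2
7:00pm end Barre Bootcamp → 1
8:00pm end Rowing Lab → 0
Peak is 3, at 5:30pm (Barre Bootcamp, Strength Circuit, Yoga Basics).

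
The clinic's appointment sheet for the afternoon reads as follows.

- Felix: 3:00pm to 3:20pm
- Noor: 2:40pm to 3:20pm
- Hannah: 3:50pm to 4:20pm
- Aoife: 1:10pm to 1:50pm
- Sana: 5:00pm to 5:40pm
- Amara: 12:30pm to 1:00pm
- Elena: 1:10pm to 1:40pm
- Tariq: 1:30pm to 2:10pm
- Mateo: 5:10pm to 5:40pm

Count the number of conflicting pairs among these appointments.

5

Check each pair: they overlap iff neither finishes before the other starts.
Sorted by start: Amara, Aoife, Elena, Tariq, Noor, Felix, Hannah, Sana, Mateo.
Aoife starts after Amara ends, so nothing later overlaps Amara either.
Elena starts before Aoife ends → Aoife and Elena overlap.
Tariq starts before Aoife ends → Aoife and Tariq overlap.
Noor starts after Aoife ends, so nothing later overlaps Aoife either.
Tariq starts before Elena ends → Elena and Tariq overlap.
Noor starts after Elena ends, so nothing later overlaps Elena either.
Noor starts after Tariq ends, so nothing later overlaps Tariq either.
Felix starts before Noor ends → Noor and Felix overlap.
Hannah starts after Noor ends, so nothing later overlaps Noor either.
Hannah starts after Felix ends, so nothing later overlaps Felix either.
Sana starts after Hannah ends, so nothing later overlaps Hannah either.
Mateo starts before Sana ends → Sana and Mateo overlap.
Overlapping pairs: Aoife & Elena, Aoife & Tariq, Elena & Tariq, Felix & Noor, Mateo & Sana — 5 in total.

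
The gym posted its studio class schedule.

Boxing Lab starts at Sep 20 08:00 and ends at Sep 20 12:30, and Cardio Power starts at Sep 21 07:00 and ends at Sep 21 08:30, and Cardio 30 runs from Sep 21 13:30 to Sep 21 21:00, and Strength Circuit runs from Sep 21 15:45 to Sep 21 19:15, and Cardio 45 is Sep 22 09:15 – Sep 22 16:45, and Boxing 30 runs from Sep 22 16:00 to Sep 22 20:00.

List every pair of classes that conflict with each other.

Sorted by start: Boxing Lab, Cardio Power, Cardio 30, Strength Circuit, Cardio 45, Boxing 30.
Cardio Power starts after Boxing Lab ends, so Boxing Lab has no further overlaps.
Cardio 30 starts after Cardio Power ends, so Cardio Power has no further overlaps.
Strength Circuit starts before Cardio 30 ends → Cardio 30 and Strength Circuit overlap.
Cardio 45 starts after Cardio 30 ends, so Cardio 30 has no further overlaps.
Cardio 45 starts after Strength Circuit ends, so Strength Circuit has no further overlaps.
Boxing 30 starts before Cardio 45 ends → Cardio 45 and Boxing 30 overlap.

Boxing 30 & Cardio 45, Cardio 30 & Strength Circuit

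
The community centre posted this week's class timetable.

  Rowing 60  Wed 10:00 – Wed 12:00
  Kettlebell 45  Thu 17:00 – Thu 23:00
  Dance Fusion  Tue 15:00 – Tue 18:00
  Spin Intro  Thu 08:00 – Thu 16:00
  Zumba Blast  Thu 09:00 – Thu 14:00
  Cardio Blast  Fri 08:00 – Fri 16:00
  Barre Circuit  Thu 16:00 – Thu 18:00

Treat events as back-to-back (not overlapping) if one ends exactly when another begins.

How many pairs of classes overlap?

2

Sorted by start: Dance Fusion, Rowing 60, Spin Intro, Zumba Blast, Barre Circuit, Kettlebell 45, Cardio Blast.
Rowing 60 starts after Dance Fusion ends, so Dance Fusion has no further overlaps.
Spin Intro starts after Rowing 60 ends, so Rowing 60 has no further overlaps.
Zumba Blast starts before Spin Intro ends → Spin Intro and Zumba Blast overlap.
Barre Circuit starts exactly when Spin Intro ends (back-to-back, no overlap), so Spin Intro has no further overlaps.
Barre Circuit starts after Zumba Blast ends, so Zumba Blast has no further overlaps.
Kettlebell 45 starts before Barre Circuit ends → Barre Circuit and Kettlebell 45 overlap.
Cardio Blast starts after Barre Circuit ends.
Cardio Blast starts after Kettlebell 45 ends.
Overlapping pairs: Barre Circuit & Kettlebell 45, Spin Intro & Zumba Blast — 2 in total.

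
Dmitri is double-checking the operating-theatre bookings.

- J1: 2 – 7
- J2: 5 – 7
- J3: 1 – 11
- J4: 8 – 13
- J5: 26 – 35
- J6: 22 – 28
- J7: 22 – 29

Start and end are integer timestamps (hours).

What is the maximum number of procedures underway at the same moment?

Walk through starts and ends in time order (an end at T is processed before a start at T):
1 start J3 → 1
2 start J1 → 2
5 start J2 → 3
7 end J1 → 2
7 end J2 → 1
8 start J4 → 2
11 end J3 → 1
13 end J4 → 0
22 start J6 → 1
22 start J7 → 2
26 start J5 → 3
28 end J6 → 2
29 end J7 → 1
35 end J5 → 0
Peak is 3, at 5 (J1, J2, J3).

3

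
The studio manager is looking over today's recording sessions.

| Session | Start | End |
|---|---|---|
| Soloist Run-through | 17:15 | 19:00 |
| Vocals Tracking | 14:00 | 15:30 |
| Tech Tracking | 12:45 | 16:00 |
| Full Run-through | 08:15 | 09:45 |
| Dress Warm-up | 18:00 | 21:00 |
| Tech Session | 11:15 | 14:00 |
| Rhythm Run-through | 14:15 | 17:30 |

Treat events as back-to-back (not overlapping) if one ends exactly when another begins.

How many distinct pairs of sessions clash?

Sorted by start: Full Run-through, Tech Session, Tech Tracking, Vocals Tracking, Rhythm Run-through, Soloist Run-through, Dress Warm-up.
Tech Session starts after Full Run-through ends, so Full Run-through has no further overlaps.
Tech Tracking starts before Tech Session ends → Tech Session and Tech Tracking overlap.
Vocals Tracking starts exactly when Tech Session ends (back-to-back, no overlap), so Tech Session has no further overlaps.
Vocals Tracking starts before Tech Tracking ends → Tech Tracking and Vocals Tracking overlap.
Rhythm Run-through starts before Tech Tracking ends → Tech Tracking and Rhythm Run-through overlap.
Soloist Run-through starts after Tech Tracking ends, so Tech Tracking has no further overlaps.
Rhythm Run-through starts before Vocals Tracking ends → Vocals Tracking and Rhythm Run-through overlap.
Soloist Run-through starts after Vocals Tracking ends, so Vocals Tracking has no further overlaps.
Soloist Run-through starts before Rhythm Run-through ends → Rhythm Run-through and Soloist Run-through overlap.
Dress Warm-up starts after Rhythm Run-through ends.
Dress Warm-up starts before Soloist Run-through ends → Soloist Run-through and Dress Warm-up overlap.
Overlapping pairs: Dress Warm-up & Soloist Run-through, Rhythm Run-through & Soloist Run-through, Rhythm Run-through & Tech Tracking, Rhythm Run-through & Vocals Tracking, Tech Session & Tech Tracking, Tech Tracking & Vocals Tracking — 6 in total.

6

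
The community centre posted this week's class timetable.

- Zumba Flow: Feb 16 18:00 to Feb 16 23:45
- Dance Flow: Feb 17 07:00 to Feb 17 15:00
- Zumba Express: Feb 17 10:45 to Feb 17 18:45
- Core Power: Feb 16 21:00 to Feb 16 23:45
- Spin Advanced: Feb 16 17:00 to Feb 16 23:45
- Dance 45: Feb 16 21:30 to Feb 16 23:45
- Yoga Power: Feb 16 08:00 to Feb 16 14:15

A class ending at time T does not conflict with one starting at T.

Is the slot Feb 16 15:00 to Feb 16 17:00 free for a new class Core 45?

Yes — the slot is free

Yoga Power: ends Feb 16 14:15 at or before Core 45 starts Feb 16 15:00 → clear.
Spin Advanced: starts Feb 16 17:00 at or after Core 45 ends Feb 16 17:00 → clear.
Zumba Flow: starts Feb 16 18:00 at or after Core 45 ends Feb 16 17:00 → clear.
Core Power: starts Feb 16 21:00 at or after Core 45 ends Feb 16 17:00 → clear.
Dance 45: starts Feb 16 21:30 at or after Core 45 ends Feb 16 17:00 → clear.
Dance Flow: starts Feb 17 07:00 at or after Core 45 ends Feb 16 17:00 → clear.
Zumba Express: starts Feb 17 10:45 at or after Core 45 ends Feb 16 17:00 → clear.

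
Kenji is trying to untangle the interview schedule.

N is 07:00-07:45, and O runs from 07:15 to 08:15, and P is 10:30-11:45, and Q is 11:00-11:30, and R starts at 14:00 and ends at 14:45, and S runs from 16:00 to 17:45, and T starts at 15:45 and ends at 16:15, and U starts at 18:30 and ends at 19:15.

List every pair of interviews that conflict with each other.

N & O, P & Q, S & T

Sorted by start: N, O, P, Q, R, T, S, U.
O starts before N ends → N and O overlap.
P starts after N ends, so nothing later overlaps N either.
P starts after O ends, so nothing later overlaps O either.
Q starts before P ends → P and Q overlap.
R starts after P ends, so nothing later overlaps P either.
R starts after Q ends, so nothing later overlaps Q either.
T starts after R ends, so nothing later overlaps R either.
S starts before T ends → T and S overlap.
U starts after T ends.
U starts after S ends.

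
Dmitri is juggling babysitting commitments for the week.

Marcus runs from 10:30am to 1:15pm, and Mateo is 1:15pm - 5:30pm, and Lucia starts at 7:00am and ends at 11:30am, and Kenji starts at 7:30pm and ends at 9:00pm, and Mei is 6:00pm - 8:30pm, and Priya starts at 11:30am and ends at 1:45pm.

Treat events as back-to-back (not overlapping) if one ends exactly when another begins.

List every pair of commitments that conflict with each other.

Kenji & Mei, Lucia & Marcus, Marcus & Priya, Mateo & Priya

Check each pair: they overlap iff neither finishes before the other starts.
Sorted by start: Lucia, Marcus, Priya, Mateo, Mei, Kenji.
Marcus starts before Lucia ends → Lucia and Marcus overlap.
Priya starts exactly when Lucia ends (back-to-back, no overlap) — done with Lucia.
Priya starts before Marcus ends → Marcus and Priya overlap.
Mateo starts exactly when Marcus ends (back-to-back, no overlap) — done with Marcus.
Mateo starts before Priya ends → Priya and Mateo overlap.
Mei starts after Priya ends — done with Priya.
Mei starts after Mateo ends — done with Mateo.
Kenji starts before Mei ends → Mei and Kenji overlap.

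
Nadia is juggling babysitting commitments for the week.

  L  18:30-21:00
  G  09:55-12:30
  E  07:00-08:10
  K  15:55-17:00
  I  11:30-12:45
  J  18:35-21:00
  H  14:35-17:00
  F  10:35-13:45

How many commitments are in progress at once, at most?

Walk through starts and ends in time order (an end at T is processed before a start at T):
07:00 start E → 1
08:10 end E → 0
09:55 start G → 1
10:35 start F → 2
11:30 start I → 3
12:30 end G → 2
12:45 end I → 1
13:45 end F → 0
14:35 start H → 1
15:55 start K → 2
17:00 end H → 1
17:00 end K → 0
18:30 start L → 1
18:35 start J → 2
21:00 end J → 1
21:00 end L → 0
Peak is 3, at 11:30 (F, G, I).

3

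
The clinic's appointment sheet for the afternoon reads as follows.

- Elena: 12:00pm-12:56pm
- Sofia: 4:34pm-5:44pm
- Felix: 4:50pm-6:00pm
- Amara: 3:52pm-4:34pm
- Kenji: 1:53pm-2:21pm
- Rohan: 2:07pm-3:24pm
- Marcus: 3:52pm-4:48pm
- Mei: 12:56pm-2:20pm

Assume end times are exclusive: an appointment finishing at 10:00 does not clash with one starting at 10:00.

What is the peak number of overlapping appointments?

3

Walk through starts and ends in time order (an end at T is processed before a start at T):
12:00pm start Elena → 1
12:56pm end Elena → 0
12:56pm start Mei → 1
1:53pm start Kenji → 2
2:07pm start Rohan → 3
2:20pm end Mei → 2
2:21pm end Kenji → 1
3:24pm end Rohan → 0
3:52pm start Amara → 1
3:52pm start Marcus → 2
4:34pm end Amara → 1
4:34pm start Sofia → 2
4:48pm end Marcus → 1
4:50pm start Felix → 2
5:44pm end Sofia → 1
6:00pm end Felix → 0
Peak is 3, at 2:07pm (Kenji, Mei, Rohan).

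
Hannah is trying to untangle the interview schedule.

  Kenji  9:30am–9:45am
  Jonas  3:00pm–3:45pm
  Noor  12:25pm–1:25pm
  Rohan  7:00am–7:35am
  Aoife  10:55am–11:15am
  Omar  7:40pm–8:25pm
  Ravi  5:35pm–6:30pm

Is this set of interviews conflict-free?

Sorted by start: Rohan, Kenji, Aoife, Noor, Jonas, Ravi, Omar.
Kenji starts after Rohan ends; Rohan is clear from here.
Aoife starts after Kenji ends; Kenji is clear from here.
Noor starts after Aoife ends; Aoife is clear from here.
Jonas starts after Noor ends; Noor is clear from here.
Ravi starts after Jonas ends; Jonas is clear from here.
Omar starts after Ravi ends.
Every pair is clear; the schedule has no overlaps.

Yes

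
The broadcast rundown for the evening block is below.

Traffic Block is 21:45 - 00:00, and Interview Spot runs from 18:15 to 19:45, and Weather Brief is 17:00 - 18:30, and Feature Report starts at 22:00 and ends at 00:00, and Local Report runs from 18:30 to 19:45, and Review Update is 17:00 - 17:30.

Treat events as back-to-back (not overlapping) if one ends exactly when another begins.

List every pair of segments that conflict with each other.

Feature Report & Traffic Block, Interview Spot & Local Report, Interview Spot & Weather Brief, Review Update & Weather Brief

Sorted by start: Weather Brief, Review Update, Interview Spot, Local Report, Traffic Block, Feature Report.
Review Update starts before Weather Brief ends → Weather Brief and Review Update overlap.
Interview Spot starts before Weather Brief ends → Weather Brief and Interview Spot overlap.
Local Report starts exactly when Weather Brief ends (back-to-back, no overlap), so nothing later overlaps Weather Brief either.
Interview Spot starts after Review Update ends, so nothing later overlaps Review Update either.
Local Report starts before Interview Spot ends → Interview Spot and Local Report overlap.
Traffic Block starts after Interview Spot ends, so nothing later overlaps Interview Spot either.
Traffic Block starts after Local Report ends, so nothing later overlaps Local Report either.
Feature Report starts before Traffic Block ends → Traffic Block and Feature Report overlap.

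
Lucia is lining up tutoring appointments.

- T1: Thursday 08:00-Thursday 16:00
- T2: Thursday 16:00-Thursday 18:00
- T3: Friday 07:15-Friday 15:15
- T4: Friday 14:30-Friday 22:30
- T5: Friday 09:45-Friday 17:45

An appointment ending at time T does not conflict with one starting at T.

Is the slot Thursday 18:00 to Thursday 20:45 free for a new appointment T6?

Yes — the slot is free

T1: ends Thursday 16:00 at or before T6 starts Thursday 18:00 → clear.
T2: ends Thursday 18:00 at or before T6 starts Thursday 18:00 → clear.
T3: starts Friday 07:15 at or after T6 ends Thursday 20:45 → clear.
T5: starts Friday 09:45 at or after T6 ends Thursday 20:45 → clear.
T4: starts Friday 14:30 at or after T6 ends Thursday 20:45 → clear.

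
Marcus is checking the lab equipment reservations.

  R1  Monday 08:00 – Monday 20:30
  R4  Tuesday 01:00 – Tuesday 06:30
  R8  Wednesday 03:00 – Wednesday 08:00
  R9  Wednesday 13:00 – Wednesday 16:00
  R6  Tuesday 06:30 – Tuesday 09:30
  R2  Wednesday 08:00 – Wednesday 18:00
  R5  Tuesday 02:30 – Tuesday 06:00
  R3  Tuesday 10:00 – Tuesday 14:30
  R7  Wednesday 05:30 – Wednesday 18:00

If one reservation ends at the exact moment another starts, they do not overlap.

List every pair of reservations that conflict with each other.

R2 & R7, R2 & R9, R4 & R5, R7 & R8, R7 & R9

Sorted by start: R1, R4, R5, R6, R3, R8, R7, R2, R9.
R4 starts after R1 ends, so nothing later overlaps R1 either.
R5 starts before R4 ends → R4 and R5 overlap.
R6 starts exactly when R4 ends (back-to-back, no overlap), so nothing later overlaps R4 either.
R6 starts after R5 ends, so nothing later overlaps R5 either.
R3 starts after R6 ends, so nothing later overlaps R6 either.
R8 starts after R3 ends, so nothing later overlaps R3 either.
R7 starts before R8 ends → R8 and R7 overlap.
R2 starts exactly when R8 ends (back-to-back, no overlap), so nothing later overlaps R8 either.
R2 starts before R7 ends → R7 and R2 overlap.
R9 starts before R7 ends → R7 and R9 overlap.
R9 starts before R2 ends → R2 and R9 overlap.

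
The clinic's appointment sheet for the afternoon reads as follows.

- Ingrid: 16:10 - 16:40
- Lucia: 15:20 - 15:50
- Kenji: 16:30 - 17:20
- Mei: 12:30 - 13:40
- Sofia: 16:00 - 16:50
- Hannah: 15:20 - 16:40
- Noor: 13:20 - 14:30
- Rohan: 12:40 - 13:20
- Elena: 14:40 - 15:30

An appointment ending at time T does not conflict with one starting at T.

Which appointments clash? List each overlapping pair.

Elena & Hannah, Elena & Lucia, Hannah & Ingrid, Hannah & Kenji, Hannah & Lucia, Hannah & Sofia, Ingrid & Kenji, Ingrid & Sofia, Kenji & Sofia, Mei & Noor, Mei & Rohan

Check each pair: they overlap iff neither finishes before the other starts.
Sorted by start: Mei, Rohan, Noor, Elena, Hannah, Lucia, Sofia, Ingrid, Kenji.
Rohan starts before Mei ends → Mei and Rohan overlap.
Noor starts before Mei ends → Mei and Noor overlap.
Elena starts after Mei ends, so Mei has no further overlaps.
Noor starts exactly when Rohan ends (back-to-back, no overlap), so Rohan has no further overlaps.
Elena starts after Noor ends, so Noor has no further overlaps.
Hannah starts before Elena ends → Elena and Hannah overlap.
Lucia starts before Elena ends → Elena and Lucia overlap.
Sofia starts after Elena ends, so Elena has no further overlaps.
Lucia starts before Hannah ends → Hannah and Lucia overlap.
Sofia starts before Hannah ends → Hannah and Sofia overlap.
Ingrid starts before Hannah ends → Hannah and Ingrid overlap.
Kenji starts before Hannah ends → Hannah and Kenji overlap.
Sofia starts after Lucia ends, so Lucia has no further overlaps.
Ingrid starts before Sofia ends → Sofia and Ingrid overlap.
Kenji starts before Sofia ends → Sofia and Kenji overlap.
Kenji starts before Ingrid ends → Ingrid and Kenji overlap.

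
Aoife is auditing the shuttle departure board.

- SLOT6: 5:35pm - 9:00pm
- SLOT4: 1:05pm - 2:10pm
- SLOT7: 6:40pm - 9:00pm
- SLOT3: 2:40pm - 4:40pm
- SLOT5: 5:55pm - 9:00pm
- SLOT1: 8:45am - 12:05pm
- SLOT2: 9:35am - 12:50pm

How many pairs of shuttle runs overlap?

Sorted by start: SLOT1, SLOT2, SLOT4, SLOT3, SLOT6, SLOT5, SLOT7.
SLOT2 starts before SLOT1 ends → SLOT1 and SLOT2 overlap.
SLOT4 starts after SLOT1 ends — done with SLOT1.
SLOT4 starts after SLOT2 ends — done with SLOT2.
SLOT3 starts after SLOT4 ends — done with SLOT4.
SLOT6 starts after SLOT3 ends — done with SLOT3.
SLOT5 starts before SLOT6 ends → SLOT6 and SLOT5 overlap.
SLOT7 starts before SLOT6 ends → SLOT6 and SLOT7 overlap.
SLOT7 starts before SLOT5 ends → SLOT5 and SLOT7 overlap.
Overlapping pairs: SLOT1 & SLOT2, SLOT5 & SLOT6, SLOT5 & SLOT7, SLOT6 & SLOT7 — 4 in total.

4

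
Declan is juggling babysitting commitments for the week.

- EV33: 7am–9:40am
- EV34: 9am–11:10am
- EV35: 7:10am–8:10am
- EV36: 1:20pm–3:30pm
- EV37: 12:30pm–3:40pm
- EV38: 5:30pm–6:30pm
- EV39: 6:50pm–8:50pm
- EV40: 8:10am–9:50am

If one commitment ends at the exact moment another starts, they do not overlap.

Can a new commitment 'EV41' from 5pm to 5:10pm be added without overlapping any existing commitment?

EV33: ends 9:40am at or before EV41 starts 5pm → clear.
EV35: ends 8:10am at or before EV41 starts 5pm → clear.
EV40: ends 9:50am at or before EV41 starts 5pm → clear.
EV34: ends 11:10am at or before EV41 starts 5pm → clear.
EV37: ends 3:40pm at or before EV41 starts 5pm → clear.
EV36: ends 3:30pm at or before EV41 starts 5pm → clear.
EV38: starts 5:30pm at or after EV41 ends 5:10pm → clear.
EV39: starts 6:50pm at or after EV41 ends 5:10pm → clear.

Yes — the slot is free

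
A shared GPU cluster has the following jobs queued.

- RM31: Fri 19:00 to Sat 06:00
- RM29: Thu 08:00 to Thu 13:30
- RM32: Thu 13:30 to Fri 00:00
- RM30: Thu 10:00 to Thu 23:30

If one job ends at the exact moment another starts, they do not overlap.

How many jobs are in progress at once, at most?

Sort all start/end points and keep a running count:
Thu 08:00 start RM29 → 1
Thu 10:00 start RM30 → 2
Thu 13:30 end RM29 → 1
Thu 13:30 start RM32 → 2
Thu 23:30 end RM30 → 1
Fri 00:00 end RM32 → 0
Fri 19:00 start RM31 → 1
Sat 06:00 end RM31 → 0
Peak is 2, at Thu 10:00 (RM29, RM30).

2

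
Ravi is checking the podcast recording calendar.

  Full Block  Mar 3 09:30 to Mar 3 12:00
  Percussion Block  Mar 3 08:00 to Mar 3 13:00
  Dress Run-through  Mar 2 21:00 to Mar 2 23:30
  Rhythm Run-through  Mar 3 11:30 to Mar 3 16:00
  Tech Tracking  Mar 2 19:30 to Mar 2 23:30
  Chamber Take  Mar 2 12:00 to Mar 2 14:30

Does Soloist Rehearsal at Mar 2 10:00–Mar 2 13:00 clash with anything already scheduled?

Chamber Take: starts Mar 2 12:00 before Soloist Rehearsal ends Mar 2 13:00, and ends Mar 2 14:30 after Soloist Rehearsal starts Mar 2 10:00 → overlap.
Tech Tracking: starts Mar 2 19:30 at or after Soloist Rehearsal ends Mar 2 13:00 → clear.
Dress Run-through: starts Mar 2 21:00 at or after Soloist Rehearsal ends Mar 2 13:00 → clear.
Percussion Block: starts Mar 3 08:00 at or after Soloist Rehearsal ends Mar 2 13:00 → clear.
Full Block: starts Mar 3 09:30 at or after Soloist Rehearsal ends Mar 2 13:00 → clear.
Rhythm Run-through: starts Mar 3 11:30 at or after Soloist Rehearsal ends Mar 2 13:00 → clear.
Soloist Rehearsal overlaps Chamber Take.

Yes — it overlaps Chamber Take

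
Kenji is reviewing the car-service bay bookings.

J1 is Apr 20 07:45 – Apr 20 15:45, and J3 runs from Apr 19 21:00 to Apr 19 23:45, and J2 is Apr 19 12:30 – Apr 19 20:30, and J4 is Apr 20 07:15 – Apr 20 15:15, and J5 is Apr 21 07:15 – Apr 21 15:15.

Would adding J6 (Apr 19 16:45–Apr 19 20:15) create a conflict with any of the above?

J2: starts Apr 19 12:30 before J6 ends Apr 19 20:15, and ends Apr 19 20:30 after J6 starts Apr 19 16:45 → overlap.
J3: starts Apr 19 21:00 at or after J6 ends Apr 19 20:15 → clear.
J4: starts Apr 20 07:15 at or after J6 ends Apr 19 20:15 → clear.
J1: starts Apr 20 07:45 at or after J6 ends Apr 19 20:15 → clear.
J5: starts Apr 21 07:15 at or after J6 ends Apr 19 20:15 → clear.
J6 overlaps J2.

Yes — it overlaps J2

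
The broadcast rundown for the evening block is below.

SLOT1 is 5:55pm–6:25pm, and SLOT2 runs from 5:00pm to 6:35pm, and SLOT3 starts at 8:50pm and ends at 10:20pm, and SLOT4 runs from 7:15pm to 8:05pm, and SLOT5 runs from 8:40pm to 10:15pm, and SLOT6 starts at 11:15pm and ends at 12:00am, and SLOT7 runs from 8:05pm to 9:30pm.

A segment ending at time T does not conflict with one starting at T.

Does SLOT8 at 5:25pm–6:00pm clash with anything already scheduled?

Yes — it overlaps SLOT1, SLOT2

SLOT2: starts 5:00pm before SLOT8 ends 6:00pm, and ends 6:35pm after SLOT8 starts 5:25pm → overlap.
SLOT1: starts 5:55pm before SLOT8 ends 6:00pm, and ends 6:25pm after SLOT8 starts 5:25pm → overlap.
SLOT4: starts 7:15pm at or after SLOT8 ends 6:00pm → clear.
SLOT7: starts 8:05pm at or after SLOT8 ends 6:00pm → clear.
SLOT5: starts 8:40pm at or after SLOT8 ends 6:00pm → clear.
SLOT3: starts 8:50pm at or after SLOT8 ends 6:00pm → clear.
SLOT6: starts 11:15pm at or after SLOT8 ends 6:00pm → clear.
SLOT8 overlaps SLOT1, SLOT2.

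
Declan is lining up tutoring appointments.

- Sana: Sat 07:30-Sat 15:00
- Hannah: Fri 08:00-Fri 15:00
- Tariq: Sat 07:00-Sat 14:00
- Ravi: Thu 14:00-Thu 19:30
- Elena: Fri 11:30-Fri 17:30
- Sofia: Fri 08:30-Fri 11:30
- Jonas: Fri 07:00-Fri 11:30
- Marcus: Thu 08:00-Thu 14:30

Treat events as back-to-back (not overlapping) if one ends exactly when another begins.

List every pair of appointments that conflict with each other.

Check each pair: they overlap iff neither finishes before the other starts.
Sorted by start: Marcus, Ravi, Jonas, Hannah, Sofia, Elena, Tariq, Sana.
Ravi starts before Marcus ends → Marcus and Ravi overlap.
Jonas starts after Marcus ends; Marcus is clear from here.
Jonas starts after Ravi ends; Ravi is clear from here.
Hannah starts before Jonas ends → Jonas and Hannah overlap.
Sofia starts before Jonas ends → Jonas and Sofia overlap.
Elena starts exactly when Jonas ends (back-to-back, no overlap); Jonas is clear from here.
Sofia starts before Hannah ends → Hannah and Sofia overlap.
Elena starts before Hannah ends → Hannah and Elena overlap.
Tariq starts after Hannah ends; Hannah is clear from here.
Elena starts exactly when Sofia ends (back-to-back, no overlap); Sofia is clear from here.
Tariq starts after Elena ends; Elena is clear from here.
Sana starts before Tariq ends → Tariq and Sana overlap.

Elena & Hannah, Hannah & Jonas, Hannah & Sofia, Jonas & Sofia, Marcus & Ravi, Sana & Tariq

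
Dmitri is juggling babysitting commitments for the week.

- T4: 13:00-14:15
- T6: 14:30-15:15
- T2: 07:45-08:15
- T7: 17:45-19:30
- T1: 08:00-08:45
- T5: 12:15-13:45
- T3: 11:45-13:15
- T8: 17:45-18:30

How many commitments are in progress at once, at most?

3

Sort all start/end points and keep a running count:
07:45 start T2 → 1
08:00 start T1 → 2
08:15 end T2 → 1
08:45 end T1 → 0
11:45 start T3 → 1
12:15 start T5 → 2
13:00 start T4 → 3
13:15 end T3 → 2
13:45 end T5 → 1
14:15 end T4 → 0
14:30 start T6 → 1
15:15 end T6 → 0
17:45 start T7 → 1
17:45 start T8 → 2
18:30 end T8 → 1
19:30 end T7 → 0
Peak is 3, at 13:00 (T3, T4, T5).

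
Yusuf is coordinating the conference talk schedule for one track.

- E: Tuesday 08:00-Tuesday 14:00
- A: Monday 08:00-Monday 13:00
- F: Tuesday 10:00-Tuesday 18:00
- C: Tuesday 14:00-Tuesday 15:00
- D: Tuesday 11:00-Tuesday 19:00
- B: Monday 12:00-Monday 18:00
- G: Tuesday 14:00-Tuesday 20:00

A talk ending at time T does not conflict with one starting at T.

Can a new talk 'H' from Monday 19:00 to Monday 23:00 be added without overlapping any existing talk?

Yes — the slot is free

A: ends Monday 13:00 at or before H starts Monday 19:00 → clear.
B: ends Monday 18:00 at or before H starts Monday 19:00 → clear.
E: starts Tuesday 08:00 at or after H ends Monday 23:00 → clear.
F: starts Tuesday 10:00 at or after H ends Monday 23:00 → clear.
D: starts Tuesday 11:00 at or after H ends Monday 23:00 → clear.
C: starts Tuesday 14:00 at or after H ends Monday 23:00 → clear.
G: starts Tuesday 14:00 at or after H ends Monday 23:00 → clear.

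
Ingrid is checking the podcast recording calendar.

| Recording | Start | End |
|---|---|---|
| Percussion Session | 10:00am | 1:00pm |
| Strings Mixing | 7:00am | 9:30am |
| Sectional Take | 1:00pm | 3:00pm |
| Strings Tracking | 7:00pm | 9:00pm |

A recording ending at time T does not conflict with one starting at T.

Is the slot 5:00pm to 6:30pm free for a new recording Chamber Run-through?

Strings Mixing: ends 9:30am at or before Chamber Run-through starts 5:00pm → clear.
Percussion Session: ends 1:00pm at or before Chamber Run-through starts 5:00pm → clear.
Sectional Take: ends 3:00pm at or before Chamber Run-through starts 5:00pm → clear.
Strings Tracking: starts 7:00pm at or after Chamber Run-through ends 6:30pm → clear.

Yes — the slot is free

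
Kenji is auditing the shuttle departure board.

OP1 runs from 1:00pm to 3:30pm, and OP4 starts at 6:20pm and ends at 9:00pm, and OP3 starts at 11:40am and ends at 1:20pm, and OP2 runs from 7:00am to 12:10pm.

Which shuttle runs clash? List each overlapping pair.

OP1 & OP3, OP2 & OP3

Sorted by start: OP2, OP3, OP1, OP4.
OP3 starts before OP2 ends → OP2 and OP3 overlap.
OP1 starts after OP2 ends; OP2 is clear from here.
OP1 starts before OP3 ends → OP3 and OP1 overlap.
OP4 starts after OP3 ends.
OP4 starts after OP1 ends.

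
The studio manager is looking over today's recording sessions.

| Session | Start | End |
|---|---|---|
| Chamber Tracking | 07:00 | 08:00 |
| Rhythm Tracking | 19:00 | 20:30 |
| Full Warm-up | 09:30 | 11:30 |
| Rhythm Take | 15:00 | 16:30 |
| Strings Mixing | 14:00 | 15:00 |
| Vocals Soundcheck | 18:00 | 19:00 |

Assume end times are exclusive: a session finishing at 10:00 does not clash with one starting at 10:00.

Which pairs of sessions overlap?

none

Sorted by start: Chamber Tracking, Full Warm-up, Strings Mixing, Rhythm Take, Vocals Soundcheck, Rhythm Tracking.
Full Warm-up starts after Chamber Tracking ends, so Chamber Tracking has no further overlaps.
Strings Mixing starts after Full Warm-up ends, so Full Warm-up has no further overlaps.
Rhythm Take starts exactly when Strings Mixing ends (back-to-back, no overlap), so Strings Mixing has no further overlaps.
Vocals Soundcheck starts after Rhythm Take ends, so Rhythm Take has no further overlaps.
Rhythm Tracking starts exactly when Vocals Soundcheck ends (back-to-back, no overlap).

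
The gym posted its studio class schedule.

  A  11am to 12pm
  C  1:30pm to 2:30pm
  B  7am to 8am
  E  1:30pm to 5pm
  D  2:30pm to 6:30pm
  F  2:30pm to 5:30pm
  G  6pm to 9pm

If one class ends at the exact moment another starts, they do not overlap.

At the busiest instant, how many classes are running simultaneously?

Sweep the timeline, counting +1 at each start and −1 at each end (ends before starts at a tie):
7am start B → 1
8am end B → 0
11am start A → 1
12pm end A → 0
1:30pm start C → 1
1:30pm start E → 2
2:30pm end C → 1
2:30pm start D → 2
2:30pm start F → 3
5pm end E → 2
5:30pm end F → 1
6pm start G → 2
6:30pm end D → 1
9pm end G → 0
Peak is 3, at 2:30pm (D, E, F).

3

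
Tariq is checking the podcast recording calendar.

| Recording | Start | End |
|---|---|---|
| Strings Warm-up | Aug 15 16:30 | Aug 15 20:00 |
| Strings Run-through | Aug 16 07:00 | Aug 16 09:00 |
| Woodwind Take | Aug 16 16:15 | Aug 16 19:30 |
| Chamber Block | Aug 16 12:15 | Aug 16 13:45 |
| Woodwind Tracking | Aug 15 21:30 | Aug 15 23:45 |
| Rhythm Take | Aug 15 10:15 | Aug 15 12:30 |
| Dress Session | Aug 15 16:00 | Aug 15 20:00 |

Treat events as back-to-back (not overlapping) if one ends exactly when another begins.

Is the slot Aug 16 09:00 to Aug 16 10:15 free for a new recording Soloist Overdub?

Yes — the slot is free

Rhythm Take: ends Aug 15 12:30 at or before Soloist Overdub starts Aug 16 09:00 → clear.
Dress Session: ends Aug 15 20:00 at or before Soloist Overdub starts Aug 16 09:00 → clear.
Strings Warm-up: ends Aug 15 20:00 at or before Soloist Overdub starts Aug 16 09:00 → clear.
Woodwind Tracking: ends Aug 15 23:45 at or before Soloist Overdub starts Aug 16 09:00 → clear.
Strings Run-through: ends Aug 16 09:00 at or before Soloist Overdub starts Aug 16 09:00 → clear.
Chamber Block: starts Aug 16 12:15 at or after Soloist Overdub ends Aug 16 10:15 → clear.
Woodwind Take: starts Aug 16 16:15 at or after Soloist Overdub ends Aug 16 10:15 → clear.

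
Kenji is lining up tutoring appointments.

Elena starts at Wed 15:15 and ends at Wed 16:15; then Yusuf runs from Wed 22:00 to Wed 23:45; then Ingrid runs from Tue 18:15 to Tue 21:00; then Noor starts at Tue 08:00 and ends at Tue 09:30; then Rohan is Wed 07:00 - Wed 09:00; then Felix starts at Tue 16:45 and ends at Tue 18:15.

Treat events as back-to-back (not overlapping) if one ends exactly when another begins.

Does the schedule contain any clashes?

No

Sorted by start: Noor, Felix, Ingrid, Rohan, Elena, Yusuf.
Felix starts after Noor ends, so nothing later overlaps Noor either.
Ingrid starts exactly when Felix ends (back-to-back, no overlap), so nothing later overlaps Felix either.
Rohan starts after Ingrid ends, so nothing later overlaps Ingrid either.
Elena starts after Rohan ends, so nothing later overlaps Rohan either.
Yusuf starts after Elena ends.
Every pair is clear; the schedule has no overlaps.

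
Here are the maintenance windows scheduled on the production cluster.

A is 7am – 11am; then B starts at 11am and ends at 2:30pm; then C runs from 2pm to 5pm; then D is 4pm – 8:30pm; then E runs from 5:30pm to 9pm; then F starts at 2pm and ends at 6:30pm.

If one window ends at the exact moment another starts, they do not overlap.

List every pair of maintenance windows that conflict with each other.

Check each pair: they overlap iff neither finishes before the other starts.
Sorted by start: A, B, C, F, D, E.
B starts exactly when A ends (back-to-back, no overlap), so nothing later overlaps A either.
C starts before B ends → B and C overlap.
F starts before B ends → B and F overlap.
D starts after B ends, so nothing later overlaps B either.
F starts before C ends → C and F overlap.
D starts before C ends → C and D overlap.
E starts after C ends.
D starts before F ends → F and D overlap.
E starts before F ends → F and E overlap.
E starts before D ends → D and E overlap.

B & C, B & F, C & D, C & F, D & E, D & F, E & F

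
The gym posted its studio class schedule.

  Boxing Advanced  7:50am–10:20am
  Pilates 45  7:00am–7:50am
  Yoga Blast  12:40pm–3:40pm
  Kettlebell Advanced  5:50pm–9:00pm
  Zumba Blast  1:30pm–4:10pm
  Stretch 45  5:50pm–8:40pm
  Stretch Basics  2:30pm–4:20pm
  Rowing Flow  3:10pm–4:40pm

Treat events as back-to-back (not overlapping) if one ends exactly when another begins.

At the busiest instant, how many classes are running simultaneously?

Walk through starts and ends in time order (an end at T is processed before a start at T):
7:00am start Pilates 45 → 1
7:50am end Pilates 45 → 0
7:50am start Boxing Advanced → 1
10:20am end Boxing Advanced → 0
12:40pm start Yoga Blast → 1
1:30pm start Zumba Blast → 2
2:30pm start Stretch Basics → 3
3:10pm start Rowing Flow → 4
3:40pm end Yoga Blast → 3
4:10pm end Zumba Blast → 2
4:20pm end Stretch Basics → 1
4:40pm end Rowing Flow → 0
5:50pm start Kettlebell Advanced → 1
5:50pm start Stretch 45 → 2
8:40pm end Stretch 45 → 1
9:00pm end Kettlebell Advanced → 0
Peak is 4, at 3:10pm (Rowing Flow, Stretch Basics, Yoga Blast, Zumba Blast).

4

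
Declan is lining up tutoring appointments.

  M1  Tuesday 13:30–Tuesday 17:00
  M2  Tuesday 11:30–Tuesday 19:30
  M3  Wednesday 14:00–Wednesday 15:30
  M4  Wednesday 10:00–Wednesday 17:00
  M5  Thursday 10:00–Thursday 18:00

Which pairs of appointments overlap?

Sorted by start: M2, M1, M4, M3, M5.
M1 starts before M2 ends → M2 and M1 overlap.
M4 starts after M2 ends; M2 is clear from here.
M4 starts after M1 ends; M1 is clear from here.
M3 starts before M4 ends → M4 and M3 overlap.
M5 starts after M4 ends.
M5 starts after M3 ends.

M1 & M2, M3 & M4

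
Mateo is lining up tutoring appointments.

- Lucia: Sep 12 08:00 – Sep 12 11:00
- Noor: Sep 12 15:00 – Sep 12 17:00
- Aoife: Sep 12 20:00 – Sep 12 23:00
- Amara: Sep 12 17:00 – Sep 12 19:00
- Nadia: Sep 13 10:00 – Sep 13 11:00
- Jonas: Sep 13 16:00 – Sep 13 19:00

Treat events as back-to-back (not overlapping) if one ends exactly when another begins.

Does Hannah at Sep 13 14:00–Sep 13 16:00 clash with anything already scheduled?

No — it doesn't clash with anything

Lucia: ends Sep 12 11:00 at or before Hannah starts Sep 13 14:00 → clear.
Noor: ends Sep 12 17:00 at or before Hannah starts Sep 13 14:00 → clear.
Amara: ends Sep 12 19:00 at or before Hannah starts Sep 13 14:00 → clear.
Aoife: ends Sep 12 23:00 at or before Hannah starts Sep 13 14:00 → clear.
Nadia: ends Sep 13 11:00 at or before Hannah starts Sep 13 14:00 → clear.
Jonas: starts Sep 13 16:00 at or after Hannah ends Sep 13 16:00 → clear.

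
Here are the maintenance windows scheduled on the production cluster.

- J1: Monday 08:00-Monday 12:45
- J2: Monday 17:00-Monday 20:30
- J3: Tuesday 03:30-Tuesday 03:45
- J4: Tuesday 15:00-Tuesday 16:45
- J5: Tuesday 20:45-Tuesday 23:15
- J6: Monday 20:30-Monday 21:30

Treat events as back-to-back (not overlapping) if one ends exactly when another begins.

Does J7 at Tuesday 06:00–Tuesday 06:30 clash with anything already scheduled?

No — it doesn't clash with anything

J1: ends Monday 12:45 at or before J7 starts Tuesday 06:00 → clear.
J2: ends Monday 20:30 at or before J7 starts Tuesday 06:00 → clear.
J6: ends Monday 21:30 at or before J7 starts Tuesday 06:00 → clear.
J3: ends Tuesday 03:45 at or before J7 starts Tuesday 06:00 → clear.
J4: starts Tuesday 15:00 at or after J7 ends Tuesday 06:30 → clear.
J5: starts Tuesday 20:45 at or after J7 ends Tuesday 06:30 → clear.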